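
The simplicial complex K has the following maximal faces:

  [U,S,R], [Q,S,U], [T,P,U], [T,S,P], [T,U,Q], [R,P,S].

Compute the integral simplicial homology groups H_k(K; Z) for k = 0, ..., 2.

Order the vertices as P < Q < R < S < T < U. Listing each simplex with vertices in this order, K has dimension 2 with simplices:

  0-simplices (6): P, Q, R, S, T, U
  1-simplices (12): PR, PS, PT, PU, QS, QT, QU, RS, RU, ST, SU, TU
  2-simplices (6): PRS, PST, PTU, QSU, QTU, RSU

so the chain groups are C_0 ≅ Z^6, C_1 ≅ Z^12, C_2 ≅ Z^6.

∂_1: C_1 → C_0 is given by ∂[p,q] = [q] − [p].
This gives a 6×12 integer matrix of rank 5; reducing to Smith normal form yields diagonal entries (1,1,1,1,1).

∂_2: C_2 → C_1 sends each 2-simplex [p,q,r] to [q,r] − [p,r] + [p,q]. For instance
  ∂PST = ST − PT + PS,
  ∂QSU = SU − QU + QS.
The 12×6 boundary matrix has rank 6 and Smith normal form diag(1,1,1,1,1,1).

Computing H_k = (kernel of ∂_k) / (image of ∂_{k+1}):

  H_0: rank C_0 − rank ∂_1 = 6 − 5 = 1, and the invariant factors of ∂_1 are all 1, so H_0 ≅ Z.
  H_1: rank ker ∂_1 − rank ∂_2 = (12 − 5) − 6 = 1, and the invariant factors of ∂_2 are all 1, so H_1 ≅ Z.
  H_2: rank ker ∂_2 − rank ∂_3 = (6 − 6) − 0 = 0, and there is no ∂_3, so H_2 ≅ 0.

As a check, the Euler characteristic is 6 − 12 + 6 = 0, which agrees with 1 − 1 + 0 = 0.

H_0 ≅ Z,  H_1 ≅ Z,  H_2 = 0.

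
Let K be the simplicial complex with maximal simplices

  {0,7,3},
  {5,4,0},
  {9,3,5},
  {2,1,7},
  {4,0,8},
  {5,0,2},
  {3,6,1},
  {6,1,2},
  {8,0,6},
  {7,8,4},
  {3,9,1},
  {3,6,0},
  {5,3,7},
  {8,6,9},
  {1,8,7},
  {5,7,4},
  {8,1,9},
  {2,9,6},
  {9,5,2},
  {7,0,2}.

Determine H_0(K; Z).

H_0 = Z.

Fix the vertex order 0 < 1 < 2 < 3 < 4 < 5 < 6 < 7 < 8 < 9 and write every simplex with vertices in increasing order. Then dim K = 2 and the simplices of K are:

  0-simplices (10): [0], [1], [2], [3], [4], [5], [6], [7], [8], [9]
  1-simplices (30): (30 of them)
  2-simplices (20): (20 of them)

Hence C_0 ≅ Z^10, C_1 ≅ Z^30, C_2 ≅ Z^20.

Boundary ∂_1: C_1 → C_0 sends each edge [p,q] (with p < q) to q − p. For instance
  ∂[0,7] = [7] − [0].
This gives a 10×30 integer matrix of rank 9; reducing to Smith normal form yields diagonal entries (1,1,1,1,1,1,1,1,1).

The boundary map ∂_2: C_2 → C_1 sends each 2-simplex [p,q,r] to [q,r] − [p,r] + [p,q]. For instance
  ∂[0,4,8] = [4,8] − [0,8] + [0,4],
  ∂[2,6,9] = [6,9] − [2,9] + [2,6].
The resulting 30×20 matrix has rank 20, and its Smith normal form has invariant factors (1,1,1,1,1,1,1,1,1,1,1,1,1,1,1,1,1,1,1,2).

From H_k ≅ ker(∂_k) / im(∂_{k+1}) we obtain:

  H_0: rank C_0 − rank ∂_1 = 10 − 9 = 1, and the invariant factors of ∂_1 are all 1, so H_0 = Z.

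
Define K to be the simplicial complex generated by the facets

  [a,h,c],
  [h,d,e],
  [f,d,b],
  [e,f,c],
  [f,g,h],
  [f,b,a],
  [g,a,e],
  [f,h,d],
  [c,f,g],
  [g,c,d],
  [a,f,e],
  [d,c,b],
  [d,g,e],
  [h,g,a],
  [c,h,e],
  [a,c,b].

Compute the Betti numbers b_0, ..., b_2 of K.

b_0 = 1, b_1 = 2, b_2 = 1.

Take the total order a < b < c < d < e < f < g < h on the vertex set. Then K (dimension 2) consists of the simplices:

  0-simplices (8): a, b, c, d, e, f, g, h
  1-simplices (24): ab, ac, ae, af, ag, ah, bc, bd, bf, cd, ce, cf, cg, ch, de, df, dg, dh, ef, eg, eh, fg, fh, gh
  2-simplices (16): abc, abf, ach, aef, aeg, agh, bcd, bdf, cdg, cef, ceh, cfg, deg, deh, dfh, fgh

so the chain groups are C_0 ≅ Z^8, C_1 ≅ Z^24, C_2 ≅ Z^16.

∂_1: C_1 → C_0 sends each edge [p,q] (with p < q) to q − p.
As a 8×24 matrix over Z this has rank 7, with invariant factors (1,1,1,1,1,1,1).

Boundary ∂_2: C_2 → C_1 maps a triangle to the signed sum of its edges. For instance
  ∂abf = bf − af + ab,
  ∂cfg = fg − cg + cf.
As a 24×16 matrix over Z this has rank 15, with invariant factors (1,1,1,1,1,1,1,1,1,1,1,1,1,1,1).

From H_k ≅ ker(∂_k) / im(∂_{k+1}) we obtain:

  H_0: rank C_0 − rank ∂_1 = 8 − 7 = 1, and the invariant factors of ∂_1 are all 1, so H_0 ≅ Z.
  H_1: rank ker ∂_1 − rank ∂_2 = (24 − 7) − 15 = 2, and the invariant factors of ∂_2 are all 1, so H_1 ≅ Z^2.
  H_2: rank ker ∂_2 − rank ∂_3 = (16 − 15) − 0 = 1, and there is no ∂_3, so H_2 ≅ Z.

Hence the Betti numbers are b_0 = 1, b_1 = 2, b_2 = 1.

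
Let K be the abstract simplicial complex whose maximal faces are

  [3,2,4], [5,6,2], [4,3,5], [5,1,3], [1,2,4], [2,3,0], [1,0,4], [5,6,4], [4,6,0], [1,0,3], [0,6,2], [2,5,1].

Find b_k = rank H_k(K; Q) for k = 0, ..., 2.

b_0 = 1, b_1 = 0, b_2 = 0.

We work with the vertex ordering 0 < 1 < 2 < 3 < 4 < 5 < 6. The simplices of K, each written with vertices in increasing order, are:

  0-simplices (7): [0], [1], [2], [3], [4], [5], [6]
  1-simplices (18): [0,1], [0,2], [0,3], [0,4], [0,6], [1,2], [1,3], [1,4], [1,5], [2,3], [2,4], [2,5], [2,6], [3,4], [3,5], [4,5], [4,6], [5,6]
  2-simplices (12): [0,1,3], [0,1,4], [0,2,3], [0,2,6], [0,4,6], [1,2,4], [1,2,5], [1,3,5], [2,3,4], [2,5,6], [3,4,5], [4,5,6]

giving chain groups C_0 ≅ Z^7, C_1 ≅ Z^18, C_2 ≅ Z^12.

∂_1: C_1 → C_0 sends each edge [p,q] (with p < q) to q − p. For instance
  ∂[0,4] = [4] − [0].
As a 7×18 matrix over Z this has rank 6, with invariant factors (1,1,1,1,1,1).

The boundary map ∂_2: C_2 → C_1 maps a triangle to the signed sum of its edges. For instance
  ∂[4,5,6] = [5,6] − [4,6] + [4,5],
  ∂[1,2,4] = [2,4] − [1,4] + [1,2].
The 18×12 boundary matrix has rank 12 and Smith normal form diag(1,1,1,1,1,1,1,1,1,1,1,2).

Reading off H_k = ker ∂_k / im ∂_{k+1}:

  H_0: rank C_0 − rank ∂_1 = 7 − 6 = 1, and the invariant factors of ∂_1 are all 1, so H_0 = Z.
  H_1: rank ker ∂_1 − rank ∂_2 = (18 − 6) − 12 = 0, and ∂_2 has invariant factor 2 > 1, so H_1 = Z/2.
  H_2: rank ker ∂_2 − rank ∂_3 = (12 − 12) − 0 = 0, and there is no ∂_3, so H_2 = 0.

As a check, the Euler characteristic is 7 − 18 + 12 = 1, which agrees with 1 − 0 + 0 = 1.
(K is a triangulation of the real projective plane RP^2.)

Hence the Betti numbers are b_0 = 1, b_1 = 0, b_2 = 0.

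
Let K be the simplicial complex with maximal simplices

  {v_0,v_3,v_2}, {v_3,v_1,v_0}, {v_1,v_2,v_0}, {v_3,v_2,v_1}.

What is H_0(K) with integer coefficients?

H_0 = Z.

We work with the vertex ordering v_0 < v_1 < v_2 < v_3. The simplices of K, each written with vertices in increasing order, are:

  0-simplices (4): [v_0], [v_1], [v_2], [v_3]
  1-simplices (6): [v_0,v_1], [v_0,v_2], [v_0,v_3], [v_1,v_2], [v_1,v_3], [v_2,v_3]
  2-simplices (4): [v_0,v_1,v_2], [v_0,v_1,v_3], [v_0,v_2,v_3], [v_1,v_2,v_3]

giving chain groups C_0 ≅ Z^4, C_1 ≅ Z^6, C_2 ≅ Z^4.

The boundary map ∂_1: C_1 → C_0 sends each edge [p,q] (with p < q) to q − p. For instance
  ∂[v_0,v_3] = [v_3] − [v_0].
As a 4×6 matrix over Z this has rank 3, with invariant factors (1,1,1).

The boundary map ∂_2: C_2 → C_1 maps a triangle to the signed sum of its edges. For instance
  ∂[v_1,v_2,v_3] = [v_2,v_3] − [v_1,v_3] + [v_1,v_2],
  ∂[v_0,v_2,v_3] = [v_2,v_3] − [v_0,v_3] + [v_0,v_2].
This gives a 6×4 integer matrix of rank 3; reducing to Smith normal form yields diagonal entries (1,1,1).

Computing H_k = (kernel of ∂_k) / (image of ∂_{k+1}):

  H_0: rank C_0 − rank ∂_1 = 4 − 3 = 1, and the invariant factors of ∂_1 are all 1, so H_0 = Z.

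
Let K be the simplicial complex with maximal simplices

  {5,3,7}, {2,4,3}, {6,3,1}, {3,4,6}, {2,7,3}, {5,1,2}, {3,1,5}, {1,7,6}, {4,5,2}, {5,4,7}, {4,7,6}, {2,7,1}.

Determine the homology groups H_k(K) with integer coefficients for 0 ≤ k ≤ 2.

Take the total order 1 < 2 < 3 < 4 < 5 < 6 < 7 on the vertex set. Then K (dimension 2) consists of the simplices:

  0-simplices (7): [1], [2], [3], [4], [5], [6], [7]
  1-simplices (18): [1,2], [1,3], [1,5], [1,6], [1,7], [2,3], [2,4], [2,5], [2,7], [3,4], [3,5], [3,6], [3,7], [4,5], [4,6], [4,7], [5,7], [6,7]
  2-simplices (12): [1,2,5], [1,2,7], [1,3,5], [1,3,6], [1,6,7], [2,3,4], [2,3,7], [2,4,5], [3,4,6], [3,5,7], [4,5,7], [4,6,7]

giving chain groups C_0 ≅ Z^7, C_1 ≅ Z^18, C_2 ≅ Z^12.

∂_1: C_1 → C_0 sends each edge [p,q] (with p < q) to q − p. For instance
  ∂[3,4] = [4] − [3].
This gives a 7×18 integer matrix of rank 6; reducing to Smith normal form yields diagonal entries (1,1,1,1,1,1).

Boundary ∂_2: C_2 → C_1 sends each 2-simplex [p,q,r] to [q,r] − [p,r] + [p,q]. For instance
  ∂[4,5,7] = [5,7] − [4,7] + [4,5],
  ∂[1,2,5] = [2,5] − [1,5] + [1,2].
As a 18×12 matrix over Z this has rank 12, with invariant factors (1,1,1,1,1,1,1,1,1,1,1,2).

Now H_k = ker ∂_k / im ∂_{k+1}, so:

  H_0: rank C_0 − rank ∂_1 = 7 − 6 = 1, and the invariant factors of ∂_1 are all 1, so H_0 ≅ Z.
  H_1: rank ker ∂_1 − rank ∂_2 = (18 − 6) − 12 = 0, and ∂_2 has invariant factor 2 > 1, so H_1 ≅ Z/2.
  H_2: rank ker ∂_2 − rank ∂_3 = (12 − 12) − 0 = 0, and there is no ∂_3, so H_2 ≅ 0.

As a check, the Euler characteristic is 7 − 18 + 12 = 1, which agrees with 1 − 0 + 0 = 1.
(K is a triangulation of the real projective plane RP^2.)

H_0 = Z,  H_1 = Z/2,  H_2 = 0.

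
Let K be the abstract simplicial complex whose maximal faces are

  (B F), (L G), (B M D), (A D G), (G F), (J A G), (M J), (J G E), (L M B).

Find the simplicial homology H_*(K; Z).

H_0 ≅ Z,  H_1 ≅ Z^3,  H_2 = 0.

We work with the vertex ordering A < B < D < E < F < G < J < L < M. The simplices of K, each written with vertices in increasing order, are:

  0-simplices (9): A, B, D, E, F, G, J, L, M
  1-simplices (16): AD, AG, AJ, BD, BF, BL, BM, DG, DM, EG, EJ, FG, GJ, GL, JM, LM
  2-simplices (5): ADG, AGJ, BDM, BLM, EGJ

giving chain groups C_0 ≅ Z^9, C_1 ≅ Z^16, C_2 ≅ Z^5.

Boundary ∂_1: C_1 → C_0 sends each edge [p,q] (with p < q) to q − p.
The 9×16 boundary matrix has rank 8 and Smith normal form diag(1,1,1,1,1,1,1,1).

Boundary ∂_2: C_2 → C_1 maps a triangle to the signed sum of its edges. For instance
  ∂ADG = DG − AG + AD,
  ∂AGJ = GJ − AJ + AG.
As a 16×5 matrix over Z this has rank 5, with invariant factors (1,1,1,1,1).

Now H_k = ker ∂_k / im ∂_{k+1}, so:

  H_0: rank C_0 − rank ∂_1 = 9 − 8 = 1, and the invariant factors of ∂_1 are all 1, so H_0 = Z.
  H_1: rank ker ∂_1 − rank ∂_2 = (16 − 8) − 5 = 3, and the invariant factors of ∂_2 are all 1, so H_1 = Z^3.
  H_2: rank ker ∂_2 − rank ∂_3 = (5 − 5) − 0 = 0, and there is no ∂_3, so H_2 = 0.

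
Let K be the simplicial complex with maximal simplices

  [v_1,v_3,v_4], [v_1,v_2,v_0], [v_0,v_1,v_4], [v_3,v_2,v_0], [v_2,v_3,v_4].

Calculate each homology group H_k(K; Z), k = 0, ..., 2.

H_0 = Z,  H_1 = Z,  H_2 = 0.

Fix the vertex order v_0 < v_1 < v_2 < v_3 < v_4 and write every simplex with vertices in increasing order. Then dim K = 2 and the simplices of K are:

  0-simplices (5): [v_0], [v_1], [v_2], [v_3], [v_4]
  1-simplices (10): [v_0,v_1], [v_0,v_2], [v_0,v_3], [v_0,v_4], [v_1,v_2], [v_1,v_3], [v_1,v_4], [v_2,v_3], [v_2,v_4], [v_3,v_4]
  2-simplices (5): [v_0,v_1,v_2], [v_0,v_1,v_4], [v_0,v_2,v_3], [v_1,v_3,v_4], [v_2,v_3,v_4]

Hence C_0 ≅ Z^5, C_1 ≅ Z^10, C_2 ≅ Z^5.

∂_1: C_1 → C_0 is given by ∂[p,q] = [q] − [p].
The 5×10 boundary matrix has rank 4 and Smith normal form diag(1,1,1,1).

The boundary map ∂_2: C_2 → C_1 sends each 2-simplex [p,q,r] to [q,r] − [p,r] + [p,q]. For instance
  ∂[v_0,v_1,v_4] = [v_1,v_4] − [v_0,v_4] + [v_0,v_1],
  ∂[v_2,v_3,v_4] = [v_3,v_4] − [v_2,v_4] + [v_2,v_3].
As a 10×5 matrix over Z this has rank 5, with invariant factors (1,1,1,1,1).

Computing H_k = (kernel of ∂_k) / (image of ∂_{k+1}):

  H_0: rank C_0 − rank ∂_1 = 5 − 4 = 1, and the invariant factors of ∂_1 are all 1, so H_0 ≅ Z.
  H_1: rank ker ∂_1 − rank ∂_2 = (10 − 4) − 5 = 1, and the invariant factors of ∂_2 are all 1, so H_1 ≅ Z.
  H_2: rank ker ∂_2 − rank ∂_3 = (5 − 5) − 0 = 0, and there is no ∂_3, so H_2 ≅ 0.

As a check, the Euler characteristic is 5 − 10 + 5 = 0, which agrees with 1 − 1 + 0 = 0.
(K is a triangulation of the Möbius band.)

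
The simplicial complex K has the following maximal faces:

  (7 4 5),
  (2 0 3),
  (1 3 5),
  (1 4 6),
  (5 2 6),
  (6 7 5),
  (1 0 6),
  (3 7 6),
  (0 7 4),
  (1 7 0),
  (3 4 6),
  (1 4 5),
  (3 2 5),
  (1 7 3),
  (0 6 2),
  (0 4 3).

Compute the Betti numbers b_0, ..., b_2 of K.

b_0 = 1, b_1 = 2, b_2 = 1.

Order the vertices as 0 < 1 < 2 < 3 < 4 < 5 < 6 < 7. Listing each simplex with vertices in this order, K has dimension 2 with simplices:

  0-simplices (8): [0], [1], [2], [3], [4], [5], [6], [7]
  1-simplices (24): (24 of them)
  2-simplices (16): [0,1,6], [0,1,7], [0,2,3], [0,2,6], [0,3,4], [0,4,7], [1,3,5], [1,3,7], [1,4,5], [1,4,6], [2,3,5], [2,5,6], [3,4,6], [3,6,7], [4,5,7], [5,6,7]

so the chain groups are C_0 ≅ Z^8, C_1 ≅ Z^24, C_2 ≅ Z^16.

The boundary map ∂_1: C_1 → C_0 sends each edge [p,q] (with p < q) to q − p. For instance
  ∂[0,4] = [4] − [0].
This gives a 8×24 integer matrix of rank 7; reducing to Smith normal form yields diagonal entries (1,1,1,1,1,1,1).

Boundary ∂_2: C_2 → C_1 acts by ∂[p,q,r] = [q,r] − [p,r] + [p,q]. For instance
  ∂[0,2,6] = [2,6] − [0,6] + [0,2],
  ∂[0,1,7] = [1,7] − [0,7] + [0,1].
This gives a 24×16 integer matrix of rank 15; reducing to Smith normal form yields diagonal entries (1,1,1,1,1,1,1,1,1,1,1,1,1,1,1).

Now H_k = ker ∂_k / im ∂_{k+1}, so:

  H_0: rank C_0 − rank ∂_1 = 8 − 7 = 1, and the invariant factors of ∂_1 are all 1, so H_0 = Z.
  H_1: rank ker ∂_1 − rank ∂_2 = (24 − 7) − 15 = 2, and the invariant factors of ∂_2 are all 1, so H_1 = Z^2.
  H_2: rank ker ∂_2 − rank ∂_3 = (16 − 15) − 0 = 1, and there is no ∂_3, so H_2 = Z.

As a check, the Euler characteristic is 8 − 24 + 16 = 0, which agrees with 1 − 2 + 1 = 0.

Hence the Betti numbers are b_0 = 1, b_1 = 2, b_2 = 1.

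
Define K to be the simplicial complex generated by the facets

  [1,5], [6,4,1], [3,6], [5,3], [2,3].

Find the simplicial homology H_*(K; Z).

H_0 = Z,  H_1 = Z,  H_2 = 0.

We work with the vertex ordering 1 < 2 < 3 < 4 < 5 < 6. The simplices of K, each written with vertices in increasing order, are:

  0-simplices (6): [1], [2], [3], [4], [5], [6]
  1-simplices (7): [1,4], [1,5], [1,6], [2,3], [3,5], [3,6], [4,6]
  2-simplices (1): [1,4,6]

giving chain groups C_0 ≅ Z^6, C_1 ≅ Z^7, C_2 ≅ Z^1.

The boundary map ∂_1: C_1 → C_0 maps an edge to its endpoints' difference, ∂[p,q] = q − p. For instance
  ∂[3,5] = [5] − [3].
This gives a 6×7 integer matrix of rank 5; reducing to Smith normal form yields diagonal entries (1,1,1,1,1).

The boundary map ∂_2: C_2 → C_1 sends each 2-simplex [p,q,r] to [q,r] − [p,r] + [p,q]. For instance
  ∂[1,4,6] = [4,6] − [1,6] + [1,4].
The 7×1 boundary matrix has rank 1 and Smith normal form diag(1).

Computing H_k = (kernel of ∂_k) / (image of ∂_{k+1}):

  H_0: rank C_0 − rank ∂_1 = 6 − 5 = 1, and the invariant factors of ∂_1 are all 1, so H_0 ≅ Z.
  H_1: rank ker ∂_1 − rank ∂_2 = (7 − 5) − 1 = 1, and the invariant factors of ∂_2 are all 1, so H_1 ≅ Z.
  H_2: rank ker ∂_2 − rank ∂_3 = (1 − 1) − 0 = 0, and there is no ∂_3, so H_2 ≅ 0.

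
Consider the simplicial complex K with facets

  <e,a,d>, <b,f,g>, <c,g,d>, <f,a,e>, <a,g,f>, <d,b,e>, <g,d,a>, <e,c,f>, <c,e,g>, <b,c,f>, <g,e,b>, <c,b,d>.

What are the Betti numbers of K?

Order the vertices as a < b < c < d < e < f < g. Listing each simplex with vertices in this order, K has dimension 2 with simplices:

  0-simplices (7): a, b, c, d, e, f, g
  1-simplices (18): ad, ae, af, ag, bc, bd, be, bf, bg, cd, ce, cf, cg, de, dg, ef, eg, fg
  2-simplices (12): ade, adg, aef, afg, bcd, bcf, bde, beg, bfg, cdg, cef, ceg

Hence C_0 ≅ Z^7, C_1 ≅ Z^18, C_2 ≅ Z^12.

∂_1: C_1 → C_0 maps an edge to its endpoints' difference, ∂[p,q] = q − p. For instance
  ∂fg = g − f.
The 7×18 boundary matrix has rank 6 and Smith normal form diag(1,1,1,1,1,1).

∂_2: C_2 → C_1 maps a triangle to the signed sum of its edges. For instance
  ∂bcf = cf − bf + bc,
  ∂afg = fg − ag + af.
As a 18×12 matrix over Z this has rank 12, with invariant factors (1,1,1,1,1,1,1,1,1,1,1,2).

Reading off H_k = ker ∂_k / im ∂_{k+1}:

  H_0: rank C_0 − rank ∂_1 = 7 − 6 = 1, and the invariant factors of ∂_1 are all 1, so H_0 = Z.
  H_1: rank ker ∂_1 − rank ∂_2 = (18 − 6) − 12 = 0, and ∂_2 has invariant factor 2 > 1, so H_1 = Z/2.
  H_2: rank ker ∂_2 − rank ∂_3 = (12 − 12) − 0 = 0, and there is no ∂_3, so H_2 = 0.

As a check, the Euler characteristic is 7 − 18 + 12 = 1, which agrees with 1 − 0 + 0 = 1.
(K is a triangulation of the real projective plane RP^2.)

Hence the Betti numbers are b_0 = 1, b_1 = 0, b_2 = 0.

b_0 = 1, b_1 = 0, b_2 = 0.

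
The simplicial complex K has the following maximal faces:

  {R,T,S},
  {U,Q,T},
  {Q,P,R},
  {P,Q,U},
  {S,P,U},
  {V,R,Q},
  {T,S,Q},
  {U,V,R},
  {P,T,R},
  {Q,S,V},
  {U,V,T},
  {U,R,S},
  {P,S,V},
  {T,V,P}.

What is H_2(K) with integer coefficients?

Take the total order P < Q < R < S < T < U < V on the vertex set. Then K (dimension 2) consists of the simplices:

  0-simplices (7): P, Q, R, S, T, U, V
  1-simplices (21): PQ, PR, PS, PT, PU, PV, QR, QS, QT, QU, QV, RS, RT, RU, RV, ST, SU, SV, TU, TV, UV
  2-simplices (14): PQR, PQU, PRT, PSU, PSV, PTV, QRV, QST, QSV, QTU, RST, RSU, RUV, TUV

Hence C_0 ≅ Z^7, C_1 ≅ Z^21, C_2 ≅ Z^14.

Boundary ∂_1: C_1 → C_0 sends each edge [p,q] (with p < q) to q − p.
This gives a 7×21 integer matrix of rank 6; reducing to Smith normal form yields diagonal entries (1,1,1,1,1,1).

Boundary ∂_2: C_2 → C_1 sends each 2-simplex [p,q,r] to [q,r] − [p,r] + [p,q]. For instance
  ∂QST = ST − QT + QS,
  ∂PQR = QR − PR + PQ.
This gives a 21×14 integer matrix of rank 13; reducing to Smith normal form yields diagonal entries (1,1,1,1,1,1,1,1,1,1,1,1,1).

Computing H_k = (kernel of ∂_k) / (image of ∂_{k+1}):

  H_2: rank ker ∂_2 − rank ∂_3 = (14 − 13) − 0 = 1, and there is no ∂_3, so H_2 ≅ Z.

H_2 = Z.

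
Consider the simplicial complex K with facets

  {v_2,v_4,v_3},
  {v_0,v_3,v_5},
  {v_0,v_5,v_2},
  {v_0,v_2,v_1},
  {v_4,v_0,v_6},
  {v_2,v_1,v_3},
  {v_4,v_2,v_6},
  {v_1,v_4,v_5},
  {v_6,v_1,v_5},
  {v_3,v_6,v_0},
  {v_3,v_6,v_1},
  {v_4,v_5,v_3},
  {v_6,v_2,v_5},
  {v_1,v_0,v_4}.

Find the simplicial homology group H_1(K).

H_1 ≅ Z^2.

Fix the vertex order v_0 < v_1 < v_2 < v_3 < v_4 < v_5 < v_6 and write every simplex with vertices in increasing order. Then dim K = 2 and the simplices of K are:

  0-simplices (7): [v_0], [v_1], [v_2], [v_3], [v_4], [v_5], [v_6]
  1-simplices (21): (21 of them)
  2-simplices (14): (14 of them)

so the chain groups are C_0 ≅ Z^7, C_1 ≅ Z^21, C_2 ≅ Z^14.

The boundary map ∂_1: C_1 → C_0 is given by ∂[p,q] = [q] − [p]. For instance
  ∂[v_2,v_3] = [v_3] − [v_2].
The resulting 7×21 matrix has rank 6, and its Smith normal form has invariant factors (1,1,1,1,1,1).

Boundary ∂_2: C_2 → C_1 sends each 2-simplex [p,q,r] to [q,r] − [p,r] + [p,q]. For instance
  ∂[v_0,v_3,v_6] = [v_3,v_6] − [v_0,v_6] + [v_0,v_3],
  ∂[v_2,v_5,v_6] = [v_5,v_6] − [v_2,v_6] + [v_2,v_5].
This gives a 21×14 integer matrix of rank 13; reducing to Smith normal form yields diagonal entries (1,1,1,1,1,1,1,1,1,1,1,1,1).

Computing H_k = (kernel of ∂_k) / (image of ∂_{k+1}):

  H_1: rank ker ∂_1 − rank ∂_2 = (21 − 6) − 13 = 2, and the invariant factors of ∂_2 are all 1, so H_1 ≅ Z^2.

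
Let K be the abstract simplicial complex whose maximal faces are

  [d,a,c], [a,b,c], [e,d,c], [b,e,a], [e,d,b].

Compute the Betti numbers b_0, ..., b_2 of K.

Fix the vertex order a < b < c < d < e and write every simplex with vertices in increasing order. Then dim K = 2 and the simplices of K are:

  0-simplices (5): a, b, c, d, e
  1-simplices (10): ab, ac, ad, ae, bc, bd, be, cd, ce, de
  2-simplices (5): abc, abe, acd, bde, cde

Hence C_0 ≅ Z^5, C_1 ≅ Z^10, C_2 ≅ Z^5.

Boundary ∂_1: C_1 → C_0 is given by ∂[p,q] = [q] − [p]. For instance
  ∂de = e − d.
The resulting 5×10 matrix has rank 4, and its Smith normal form has invariant factors (1,1,1,1).

Boundary ∂_2: C_2 → C_1 maps a triangle to the signed sum of its edges. For instance
  ∂bde = de − be + bd,
  ∂cde = de − ce + cd.
The resulting 10×5 matrix has rank 5, and its Smith normal form has invariant factors (1,1,1,1,1).

Computing H_k = (kernel of ∂_k) / (image of ∂_{k+1}):

  H_0: rank C_0 − rank ∂_1 = 5 − 4 = 1, and the invariant factors of ∂_1 are all 1, so H_0 ≅ Z.
  H_1: rank ker ∂_1 − rank ∂_2 = (10 − 4) − 5 = 1, and the invariant factors of ∂_2 are all 1, so H_1 ≅ Z.
  H_2: rank ker ∂_2 − rank ∂_3 = (5 − 5) − 0 = 0, and there is no ∂_3, so H_2 ≅ 0.

As a check, the Euler characteristic is 5 − 10 + 5 = 0, which agrees with 1 − 1 + 0 = 0.
(K is a triangulation of the Möbius band.)

Hence the Betti numbers are b_0 = 1, b_1 = 1, b_2 = 0.

b_0 = 1, b_1 = 1, b_2 = 0.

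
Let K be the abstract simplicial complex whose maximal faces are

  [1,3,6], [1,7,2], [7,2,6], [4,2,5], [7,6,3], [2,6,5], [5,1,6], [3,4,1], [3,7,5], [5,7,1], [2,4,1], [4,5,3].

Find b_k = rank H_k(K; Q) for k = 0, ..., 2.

K has 7 vertices, 18 edges, 12 triangles.
rank ∂_0 = 0, rank ∂_1 = 6 ⇒ b_0 = 7 − 0 − 6 = 1; all invariant factors of ∂_1 are 1 so no torsion. So H_0 ≅ Z.
rank ∂_1 = 6, rank ∂_2 = 12 ⇒ b_1 = 18 − 6 − 12 = 0; ∂_2 has invariant factor(s) [2] giving torsion. So H_1 ≅ Z_2.
rank ∂_2 = 12, rank ∂_3 = 0 ⇒ b_2 = 12 − 12 − 0 = 0. So H_2 ≅ 0.

b_0 = 1, b_1 = 0, b_2 = 0.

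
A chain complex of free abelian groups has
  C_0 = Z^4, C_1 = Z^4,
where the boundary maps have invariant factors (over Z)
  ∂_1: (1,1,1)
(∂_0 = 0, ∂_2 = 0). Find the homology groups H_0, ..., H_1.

H_0 ≅ Z,  H_1 ≅ Z.

H_0: b_0 = 4 − 0 − 3 = 1; torsion from ∂_1 factors > 1: none. So H_0 ≅ Z.
H_1: b_1 = 4 − 3 − 0 = 1; torsion from ∂_2 factors > 1: none. So H_1 ≅ Z.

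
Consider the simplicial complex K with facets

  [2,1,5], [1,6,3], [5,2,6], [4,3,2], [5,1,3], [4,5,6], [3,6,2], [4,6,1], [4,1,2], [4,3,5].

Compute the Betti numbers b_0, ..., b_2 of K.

b_0 = 1, b_1 = 0, b_2 = 0.

Order the vertices as 1 < 2 < 3 < 4 < 5 < 6. Listing each simplex with vertices in this order, K has dimension 2 with simplices:

  0-simplices (6): [1], [2], [3], [4], [5], [6]
  1-simplices (15): [1,2], [1,3], [1,4], [1,5], [1,6], [2,3], [2,4], [2,5], [2,6], [3,4], [3,5], [3,6], [4,5], [4,6], [5,6]
  2-simplices (10): [1,2,4], [1,2,5], [1,3,5], [1,3,6], [1,4,6], [2,3,4], [2,3,6], [2,5,6], [3,4,5], [4,5,6]

giving chain groups C_0 ≅ Z^6, C_1 ≅ Z^15, C_2 ≅ Z^10.

The boundary map ∂_1: C_1 → C_0 sends each edge [p,q] (with p < q) to q − p.
This gives a 6×15 integer matrix of rank 5; reducing to Smith normal form yields diagonal entries (1,1,1,1,1).

∂_2: C_2 → C_1 sends each 2-simplex [p,q,r] to [q,r] − [p,r] + [p,q]. For instance
  ∂[3,4,5] = [4,5] − [3,5] + [3,4],
  ∂[1,2,4] = [2,4] − [1,4] + [1,2].
The 15×10 boundary matrix has rank 10 and Smith normal form diag(1,1,1,1,1,1,1,1,1,2).

Reading off H_k = ker ∂_k / im ∂_{k+1}:

  H_0: rank C_0 − rank ∂_1 = 6 − 5 = 1, and the invariant factors of ∂_1 are all 1, so H_0 = Z.
  H_1: rank ker ∂_1 − rank ∂_2 = (15 − 5) − 10 = 0, and ∂_2 has invariant factor 2 > 1, so H_1 = Z_2.
  H_2: rank ker ∂_2 − rank ∂_3 = (10 − 10) − 0 = 0, and there is no ∂_3, so H_2 = 0.

Hence the Betti numbers are b_0 = 1, b_1 = 0, b_2 = 0.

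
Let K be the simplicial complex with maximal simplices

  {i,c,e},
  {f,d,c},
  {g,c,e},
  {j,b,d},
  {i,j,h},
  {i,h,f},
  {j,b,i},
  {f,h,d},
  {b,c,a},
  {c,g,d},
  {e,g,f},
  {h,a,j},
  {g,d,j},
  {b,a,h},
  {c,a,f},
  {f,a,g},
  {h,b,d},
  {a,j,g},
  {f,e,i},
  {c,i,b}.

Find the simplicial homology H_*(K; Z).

Fix the vertex order a < b < c < d < e < f < g < h < i < j and write every simplex with vertices in increasing order. Then dim K = 2 and the simplices of K are:

  0-simplices (10): a, b, c, d, e, f, g, h, i, j
  1-simplices (30): ab, ac, af, ag, ah, aj, bc, bd, bh, bi, bj, cd, ce, cf, cg, ci, df, dg, dh, dj, ef, eg, ei, fg, fh, fi, gj, hi, hj, ij
  2-simplices (20): abc, abh, acf, afg, agj, ahj, bci, bdh, bdj, bij, cdf, cdg, ceg, cei, dfh, dgj, efg, efi, fhi, hij

Hence C_0 ≅ Z^10, C_1 ≅ Z^30, C_2 ≅ Z^20.

Boundary ∂_1: C_1 → C_0 is given by ∂[p,q] = [q] − [p]. For instance
  ∂cd = d − c.
This gives a 10×30 integer matrix of rank 9; reducing to Smith normal form yields diagonal entries (1,1,1,1,1,1,1,1,1).

Boundary ∂_2: C_2 → C_1 maps a triangle to the signed sum of its edges. For instance
  ∂cei = ei − ci + ce,
  ∂hij = ij − hj + hi.
The 30×20 boundary matrix has rank 20 and Smith normal form diag(1,1,1,1,1,1,1,1,1,1,1,1,1,1,1,1,1,1,1,2).

From H_k ≅ ker(∂_k) / im(∂_{k+1}) we obtain:

  H_0: rank C_0 − rank ∂_1 = 10 − 9 = 1, and the invariant factors of ∂_1 are all 1, so H_0 = Z.
  H_1: rank ker ∂_1 − rank ∂_2 = (30 − 9) − 20 = 1, and ∂_2 has invariant factor 2 > 1, so H_1 = Z ⊕ Z/2.
  H_2: rank ker ∂_2 − rank ∂_3 = (20 − 20) − 0 = 0, and there is no ∂_3, so H_2 = 0.

As a check, the Euler characteristic is 10 − 30 + 20 = 0, which agrees with 1 − 1 + 0 = 0.

H_0 = Z,  H_1 = Z ⊕ Z/2,  H_2 = 0.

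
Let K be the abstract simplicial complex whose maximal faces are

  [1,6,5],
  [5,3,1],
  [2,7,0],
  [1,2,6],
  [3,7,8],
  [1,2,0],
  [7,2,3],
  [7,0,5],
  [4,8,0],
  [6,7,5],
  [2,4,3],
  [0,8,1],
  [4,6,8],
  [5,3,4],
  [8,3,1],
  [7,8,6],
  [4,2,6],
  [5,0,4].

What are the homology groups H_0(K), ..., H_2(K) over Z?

H_0 = Z,  H_1 = Z^2,  H_2 = Z.

We work with the vertex ordering 0 < 1 < 2 < 3 < 4 < 5 < 6 < 7 < 8. The simplices of K, each written with vertices in increasing order, are:

  0-simplices (9): [0], [1], [2], [3], [4], [5], [6], [7], [8]
  1-simplices (27): (27 of them)
  2-simplices (18): [0,1,2], [0,1,8], [0,2,7], [0,4,5], [0,4,8], [0,5,7], [1,2,6], [1,3,5], [1,3,8], [1,5,6], [2,3,4], [2,3,7], [2,4,6], [3,4,5], [3,7,8], [4,6,8], [5,6,7], [6,7,8]

so the chain groups are C_0 ≅ Z^9, C_1 ≅ Z^27, C_2 ≅ Z^18.

Boundary ∂_1: C_1 → C_0 sends each edge [p,q] (with p < q) to q − p. For instance
  ∂[1,2] = [2] − [1].
This gives a 9×27 integer matrix of rank 8; reducing to Smith normal form yields diagonal entries (1,1,1,1,1,1,1,1).

The boundary map ∂_2: C_2 → C_1 sends each 2-simplex [p,q,r] to [q,r] − [p,r] + [p,q]. For instance
  ∂[0,1,8] = [1,8] − [0,8] + [0,1],
  ∂[1,3,8] = [3,8] − [1,8] + [1,3].
The resulting 27×18 matrix has rank 17, and its Smith normal form has invariant factors (1,1,1,1,1,1,1,1,1,1,1,1,1,1,1,1,1).

Computing H_k = (kernel of ∂_k) / (image of ∂_{k+1}):

  H_0: rank C_0 − rank ∂_1 = 9 − 8 = 1, and the invariant factors of ∂_1 are all 1, so H_0 = Z.
  H_1: rank ker ∂_1 − rank ∂_2 = (27 − 8) − 17 = 2, and the invariant factors of ∂_2 are all 1, so H_1 = Z^2.
  H_2: rank ker ∂_2 − rank ∂_3 = (18 − 17) − 0 = 1, and there is no ∂_3, so H_2 = Z.

As a check, the Euler characteristic is 9 − 27 + 18 = 0, which agrees with 1 − 2 + 1 = 0.
(K is a triangulation of the torus T^2.)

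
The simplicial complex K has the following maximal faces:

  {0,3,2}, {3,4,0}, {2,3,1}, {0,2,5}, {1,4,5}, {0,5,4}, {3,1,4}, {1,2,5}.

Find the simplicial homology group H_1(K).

H_1 ≅ 0.

We work with the vertex ordering 0 < 1 < 2 < 3 < 4 < 5. The simplices of K, each written with vertices in increasing order, are:

  0-simplices (6): [0], [1], [2], [3], [4], [5]
  1-simplices (12): [0,2], [0,3], [0,4], [0,5], [1,2], [1,3], [1,4], [1,5], [2,3], [2,5], [3,4], [4,5]
  2-simplices (8): [0,2,3], [0,2,5], [0,3,4], [0,4,5], [1,2,3], [1,2,5], [1,3,4], [1,4,5]

so the chain groups are C_0 ≅ Z^6, C_1 ≅ Z^12, C_2 ≅ Z^8.

Boundary ∂_1: C_1 → C_0 is given by ∂[p,q] = [q] − [p]. For instance
  ∂[0,2] = [2] − [0].
This gives a 6×12 integer matrix of rank 5; reducing to Smith normal form yields diagonal entries (1,1,1,1,1).

Boundary ∂_2: C_2 → C_1 sends each 2-simplex [p,q,r] to [q,r] − [p,r] + [p,q]. For instance
  ∂[0,4,5] = [4,5] − [0,5] + [0,4],
  ∂[0,2,5] = [2,5] − [0,5] + [0,2].
This gives a 12×8 integer matrix of rank 7; reducing to Smith normal form yields diagonal entries (1,1,1,1,1,1,1).

Reading off H_k = ker ∂_k / im ∂_{k+1}:

  H_1: rank ker ∂_1 − rank ∂_2 = (12 − 5) − 7 = 0, and the invariant factors of ∂_2 are all 1, so H_1 = 0.

(K is a triangulation of the 2-sphere S^2.)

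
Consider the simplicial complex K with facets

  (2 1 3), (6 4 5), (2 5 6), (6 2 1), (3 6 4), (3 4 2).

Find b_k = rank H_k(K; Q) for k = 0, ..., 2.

b_0 = 1, b_1 = 1, b_2 = 0.

Fix the vertex order 1 < 2 < 3 < 4 < 5 < 6 and write every simplex with vertices in increasing order. Then dim K = 2 and the simplices of K are:

  0-simplices (6): [1], [2], [3], [4], [5], [6]
  1-simplices (12): [1,2], [1,3], [1,6], [2,3], [2,4], [2,5], [2,6], [3,4], [3,6], [4,5], [4,6], [5,6]
  2-simplices (6): [1,2,3], [1,2,6], [2,3,4], [2,5,6], [3,4,6], [4,5,6]

giving chain groups C_0 ≅ Z^6, C_1 ≅ Z^12, C_2 ≅ Z^6.

Boundary ∂_1: C_1 → C_0 is given by ∂[p,q] = [q] − [p].
This gives a 6×12 integer matrix of rank 5; reducing to Smith normal form yields diagonal entries (1,1,1,1,1).

Boundary ∂_2: C_2 → C_1 sends each 2-simplex [p,q,r] to [q,r] − [p,r] + [p,q]. For instance
  ∂[1,2,6] = [2,6] − [1,6] + [1,2],
  ∂[2,3,4] = [3,4] − [2,4] + [2,3].
As a 12×6 matrix over Z this has rank 6, with invariant factors (1,1,1,1,1,1).

Computing H_k = (kernel of ∂_k) / (image of ∂_{k+1}):

  H_0: rank C_0 − rank ∂_1 = 6 − 5 = 1, and the invariant factors of ∂_1 are all 1, so H_0 = Z.
  H_1: rank ker ∂_1 − rank ∂_2 = (12 − 5) − 6 = 1, and the invariant factors of ∂_2 are all 1, so H_1 = Z.
  H_2: rank ker ∂_2 − rank ∂_3 = (6 − 6) − 0 = 0, and there is no ∂_3, so H_2 = 0.

As a check, the Euler characteristic is 6 − 12 + 6 = 0, which agrees with 1 − 1 + 0 = 0.

Hence the Betti numbers are b_0 = 1, b_1 = 1, b_2 = 0.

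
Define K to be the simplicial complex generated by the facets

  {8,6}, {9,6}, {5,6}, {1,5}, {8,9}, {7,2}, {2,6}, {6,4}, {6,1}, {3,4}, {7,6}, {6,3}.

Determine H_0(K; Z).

H_0 ≅ Z.

K has 9 vertices, 12 edges.
rank ∂_0 = 0, rank ∂_1 = 8 ⇒ b_0 = 9 − 0 − 8 = 1; all invariant factors of ∂_1 are 1 so no torsion. So H_0 = Z.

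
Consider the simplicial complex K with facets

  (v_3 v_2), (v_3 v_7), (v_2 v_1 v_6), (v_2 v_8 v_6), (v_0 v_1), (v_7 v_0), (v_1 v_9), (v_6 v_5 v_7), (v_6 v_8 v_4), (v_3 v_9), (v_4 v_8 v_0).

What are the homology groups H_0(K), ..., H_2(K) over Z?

H_0 ≅ Z,  H_1 ≅ Z^4,  H_2 = 0.

Fix the vertex order v_0 < v_1 < v_2 < v_3 < v_4 < v_5 < v_6 < v_7 < v_8 < v_9 and write every simplex with vertices in increasing order. Then dim K = 2 and the simplices of K are:

  0-simplices (10): [v_0], [v_1], [v_2], [v_3], [v_4], [v_5], [v_6], [v_7], [v_8], [v_9]
  1-simplices (18): (18 of them)
  2-simplices (5): [v_0,v_4,v_8], [v_1,v_2,v_6], [v_2,v_6,v_8], [v_4,v_6,v_8], [v_5,v_6,v_7]

Hence C_0 ≅ Z^10, C_1 ≅ Z^18, C_2 ≅ Z^5.

Boundary ∂_1: C_1 → C_0 sends each edge [p,q] (with p < q) to q − p. For instance
  ∂[v_1,v_9] = [v_9] − [v_1].
The 10×18 boundary matrix has rank 9 and Smith normal form diag(1,1,1,1,1,1,1,1,1).

The boundary map ∂_2: C_2 → C_1 sends each 2-simplex [p,q,r] to [q,r] − [p,r] + [p,q]. For instance
  ∂[v_1,v_2,v_6] = [v_2,v_6] − [v_1,v_6] + [v_1,v_2],
  ∂[v_2,v_6,v_8] = [v_6,v_8] − [v_2,v_8] + [v_2,v_6].
This gives a 18×5 integer matrix of rank 5; reducing to Smith normal form yields diagonal entries (1,1,1,1,1).

Reading off H_k = ker ∂_k / im ∂_{k+1}:

  H_0: rank C_0 − rank ∂_1 = 10 − 9 = 1, and the invariant factors of ∂_1 are all 1, so H_0 ≅ Z.
  H_1: rank ker ∂_1 − rank ∂_2 = (18 − 9) − 5 = 4, and the invariant factors of ∂_2 are all 1, so H_1 ≅ Z^4.
  H_2: rank ker ∂_2 − rank ∂_3 = (5 − 5) − 0 = 0, and there is no ∂_3, so H_2 ≅ 0.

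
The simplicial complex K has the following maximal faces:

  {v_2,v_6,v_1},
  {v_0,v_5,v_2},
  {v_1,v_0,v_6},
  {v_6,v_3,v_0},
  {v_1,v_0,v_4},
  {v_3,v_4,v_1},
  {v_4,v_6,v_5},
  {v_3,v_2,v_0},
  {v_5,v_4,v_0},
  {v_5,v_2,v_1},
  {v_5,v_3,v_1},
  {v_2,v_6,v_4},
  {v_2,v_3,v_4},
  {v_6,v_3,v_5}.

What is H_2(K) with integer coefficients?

H_2 ≅ Z.

Fix the vertex order v_0 < v_1 < v_2 < v_3 < v_4 < v_5 < v_6 and write every simplex with vertices in increasing order. Then dim K = 2 and the simplices of K are:

  0-simplices (7): [v_0], [v_1], [v_2], [v_3], [v_4], [v_5], [v_6]
  1-simplices (21): (21 of them)
  2-simplices (14): (14 of them)

Hence C_0 ≅ Z^7, C_1 ≅ Z^21, C_2 ≅ Z^14.

Boundary ∂_1: C_1 → C_0 sends each edge [p,q] (with p < q) to q − p. For instance
  ∂[v_2,v_3] = [v_3] − [v_2].
The 7×21 boundary matrix has rank 6 and Smith normal form diag(1,1,1,1,1,1).

∂_2: C_2 → C_1 sends each 2-simplex [p,q,r] to [q,r] − [p,r] + [p,q]. For instance
  ∂[v_1,v_3,v_4] = [v_3,v_4] − [v_1,v_4] + [v_1,v_3],
  ∂[v_0,v_1,v_4] = [v_1,v_4] − [v_0,v_4] + [v_0,v_1].
As a 21×14 matrix over Z this has rank 13, with invariant factors (1,1,1,1,1,1,1,1,1,1,1,1,1).

Computing H_k = (kernel of ∂_k) / (image of ∂_{k+1}):

  H_2: rank ker ∂_2 − rank ∂_3 = (14 − 13) − 0 = 1, and there is no ∂_3, so H_2 = Z.

(K is a triangulation of the torus T^2.)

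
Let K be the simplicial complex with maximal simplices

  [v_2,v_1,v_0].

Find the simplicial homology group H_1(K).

We work with the vertex ordering v_0 < v_1 < v_2. The simplices of K, each written with vertices in increasing order, are:

  0-simplices (3): [v_0], [v_1], [v_2]
  1-simplices (3): [v_0,v_1], [v_0,v_2], [v_1,v_2]
  2-simplices (1): [v_0,v_1,v_2]

giving chain groups C_0 ≅ Z^3, C_1 ≅ Z^3, C_2 ≅ Z^1.

Boundary ∂_1: C_1 → C_0 sends each edge [p,q] (with p < q) to q − p.
This gives a 3×3 integer matrix of rank 2; reducing to Smith normal form yields diagonal entries (1,1).

The boundary map ∂_2: C_2 → C_1 maps a triangle to the signed sum of its edges. For instance
  ∂[v_0,v_1,v_2] = [v_1,v_2] − [v_0,v_2] + [v_0,v_1].
The resulting 3×1 matrix has rank 1, and its Smith normal form has invariant factors (1).

From H_k ≅ ker(∂_k) / im(∂_{k+1}) we obtain:

  H_1: rank ker ∂_1 − rank ∂_2 = (3 − 2) − 1 = 0, and the invariant factors of ∂_2 are all 1, so H_1 ≅ 0.

(K is a triangulation of the 2-simplex.)

H_1 ≅ 0.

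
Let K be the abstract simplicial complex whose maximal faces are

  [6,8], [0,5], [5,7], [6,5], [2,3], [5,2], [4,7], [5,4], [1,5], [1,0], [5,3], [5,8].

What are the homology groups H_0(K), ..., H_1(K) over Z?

K has 9 vertices, 12 edges.
rank ∂_0 = 0, rank ∂_1 = 8 ⇒ b_0 = 9 − 0 − 8 = 1; all invariant factors of ∂_1 are 1 so no torsion. So H_0 = Z.
rank ∂_1 = 8, rank ∂_2 = 0 ⇒ b_1 = 12 − 8 − 0 = 4. So H_1 = Z^4.

H_0 = Z,  H_1 = Z^4.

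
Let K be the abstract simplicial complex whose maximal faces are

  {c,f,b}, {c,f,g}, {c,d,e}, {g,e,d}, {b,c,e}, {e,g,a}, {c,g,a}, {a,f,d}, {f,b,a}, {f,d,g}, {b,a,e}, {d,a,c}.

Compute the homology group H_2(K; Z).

We work with the vertex ordering a < b < c < d < e < f < g. The simplices of K, each written with vertices in increasing order, are:

  0-simplices (7): a, b, c, d, e, f, g
  1-simplices (18): ab, ac, ad, ae, af, ag, bc, be, bf, cd, ce, cf, cg, de, df, dg, eg, fg
  2-simplices (12): abe, abf, acd, acg, adf, aeg, bce, bcf, cde, cfg, deg, dfg

so the chain groups are C_0 ≅ Z^7, C_1 ≅ Z^18, C_2 ≅ Z^12.

∂_1: C_1 → C_0 maps an edge to its endpoints' difference, ∂[p,q] = q − p.
As a 7×18 matrix over Z this has rank 6, with invariant factors (1,1,1,1,1,1).

Boundary ∂_2: C_2 → C_1 maps a triangle to the signed sum of its edges. For instance
  ∂abf = bf − af + ab,
  ∂acd = cd − ad + ac.
This gives a 18×12 integer matrix of rank 12; reducing to Smith normal form yields diagonal entries (1,1,1,1,1,1,1,1,1,1,1,2).

Computing H_k = (kernel of ∂_k) / (image of ∂_{k+1}):

  H_2: rank ker ∂_2 − rank ∂_3 = (12 − 12) − 0 = 0, and there is no ∂_3, so H_2 ≅ 0.

H_2 ≅ 0.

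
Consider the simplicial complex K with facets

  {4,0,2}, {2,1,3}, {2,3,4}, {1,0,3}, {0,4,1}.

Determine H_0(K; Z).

H_0 ≅ Z.

K has 5 vertices, 10 edges, 5 triangles.
rank ∂_0 = 0, rank ∂_1 = 4 ⇒ b_0 = 5 − 0 − 4 = 1; all invariant factors of ∂_1 are 1 so no torsion. So H_0 ≅ Z.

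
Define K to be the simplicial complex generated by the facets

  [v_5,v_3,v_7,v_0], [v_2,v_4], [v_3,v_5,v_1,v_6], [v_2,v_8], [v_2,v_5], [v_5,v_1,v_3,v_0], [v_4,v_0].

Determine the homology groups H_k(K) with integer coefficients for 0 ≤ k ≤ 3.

K has 9 vertices, 16 edges, 10 triangles, 3 3-simplices.
rank ∂_0 = 0, rank ∂_1 = 8 ⇒ b_0 = 9 − 0 − 8 = 1; all invariant factors of ∂_1 are 1 so no torsion. So H_0 ≅ Z.
rank ∂_1 = 8, rank ∂_2 = 7 ⇒ b_1 = 16 − 8 − 7 = 1; all invariant factors of ∂_2 are 1 so no torsion. So H_1 ≅ Z.
rank ∂_2 = 7, rank ∂_3 = 3 ⇒ b_2 = 10 − 7 − 3 = 0; all invariant factors of ∂_3 are 1 so no torsion. So H_2 ≅ 0.
rank ∂_3 = 3, rank ∂_4 = 0 ⇒ b_3 = 3 − 3 − 0 = 0. So H_3 ≅ 0.

H_0 = Z,  H_1 = Z,  H_2 = 0,  H_3 = 0.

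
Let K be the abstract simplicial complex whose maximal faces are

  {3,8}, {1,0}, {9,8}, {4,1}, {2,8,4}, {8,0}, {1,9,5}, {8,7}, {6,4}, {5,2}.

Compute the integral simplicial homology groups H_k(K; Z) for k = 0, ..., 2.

K has 10 vertices, 14 edges, 2 triangles.
rank ∂_0 = 0, rank ∂_1 = 9 ⇒ b_0 = 10 − 0 − 9 = 1; all invariant factors of ∂_1 are 1 so no torsion. So H_0 ≅ Z.
rank ∂_1 = 9, rank ∂_2 = 2 ⇒ b_1 = 14 − 9 − 2 = 3; all invariant factors of ∂_2 are 1 so no torsion. So H_1 ≅ Z^3.
rank ∂_2 = 2, rank ∂_3 = 0 ⇒ b_2 = 2 − 2 − 0 = 0. So H_2 ≅ 0.

H_0 ≅ Z,  H_1 ≅ Z^3,  H_2 = 0.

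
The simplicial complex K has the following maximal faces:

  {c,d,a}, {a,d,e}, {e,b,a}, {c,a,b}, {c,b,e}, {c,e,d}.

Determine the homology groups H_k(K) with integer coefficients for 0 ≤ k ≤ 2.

H_0 ≅ Z,  H_1 = 0,  H_2 ≅ Z.

We work with the vertex ordering a < b < c < d < e. The simplices of K, each written with vertices in increasing order, are:

  0-simplices (5): a, b, c, d, e
  1-simplices (9): ab, ac, ad, ae, bc, be, cd, ce, de
  2-simplices (6): abc, abe, acd, ade, bce, cde

giving chain groups C_0 ≅ Z^5, C_1 ≅ Z^9, C_2 ≅ Z^6.

∂_1: C_1 → C_0 is given by ∂[p,q] = [q] − [p].
The resulting 5×9 matrix has rank 4, and its Smith normal form has invariant factors (1,1,1,1).

The boundary map ∂_2: C_2 → C_1 acts by ∂[p,q,r] = [q,r] − [p,r] + [p,q]. For instance
  ∂abe = be − ae + ab,
  ∂bce = ce − be + bc.
The 9×6 boundary matrix has rank 5 and Smith normal form diag(1,1,1,1,1).

Reading off H_k = ker ∂_k / im ∂_{k+1}:

  H_0: rank C_0 − rank ∂_1 = 5 − 4 = 1, and the invariant factors of ∂_1 are all 1, so H_0 ≅ Z.
  H_1: rank ker ∂_1 − rank ∂_2 = (9 − 4) − 5 = 0, and the invariant factors of ∂_2 are all 1, so H_1 ≅ 0.
  H_2: rank ker ∂_2 − rank ∂_3 = (6 − 5) − 0 = 1, and there is no ∂_3, so H_2 ≅ Z.

As a check, the Euler characteristic is 5 − 9 + 6 = 2, which agrees with 1 − 0 + 1 = 2.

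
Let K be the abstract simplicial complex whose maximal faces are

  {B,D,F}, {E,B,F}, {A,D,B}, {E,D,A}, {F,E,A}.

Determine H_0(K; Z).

H_0 ≅ Z.

Fix the vertex order A < B < D < E < F and write every simplex with vertices in increasing order. Then dim K = 2 and the simplices of K are:

  0-simplices (5): A, B, D, E, F
  1-simplices (10): AB, AD, AE, AF, BD, BE, BF, DE, DF, EF
  2-simplices (5): ABD, ADE, AEF, BDF, BEF

Hence C_0 ≅ Z^5, C_1 ≅ Z^10, C_2 ≅ Z^5.

Boundary ∂_1: C_1 → C_0 maps an edge to its endpoints' difference, ∂[p,q] = q − p. For instance
  ∂DE = E − D.
The resulting 5×10 matrix has rank 4, and its Smith normal form has invariant factors (1,1,1,1).

Boundary ∂_2: C_2 → C_1 acts by ∂[p,q,r] = [q,r] − [p,r] + [p,q]. For instance
  ∂BEF = EF − BF + BE,
  ∂ABD = BD − AD + AB.
The 10×5 boundary matrix has rank 5 and Smith normal form diag(1,1,1,1,1).

Computing H_k = (kernel of ∂_k) / (image of ∂_{k+1}):

  H_0: rank C_0 − rank ∂_1 = 5 − 4 = 1, and the invariant factors of ∂_1 are all 1, so H_0 ≅ Z.

(K is a triangulation of the Möbius band.)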